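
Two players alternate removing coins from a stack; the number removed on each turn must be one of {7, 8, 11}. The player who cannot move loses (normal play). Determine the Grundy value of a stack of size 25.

1

G(0) = 0
G(1) = mex{} = 0
G(2) = mex{} = 0
G(3) = mex{} = 0
G(4) = mex{} = 0
G(5) = mex{} = 0
G(6) = mex{} = 0
G(7) = mex{0} = 1
G(8) = mex{0,0} = 1
G(9) = mex{0,0} = 1
G(10) = mex{0,0} = 1
G(11) = mex{0,0,0} = 1
G(12) = mex{0,0,0} = 1
G(13) = mex{0,0,0} = 1
G(14) = mex{1,0,0} = 2
G(15) = mex{1,1,0} = 2
G(16) = mex{1,1,0} = 2
G(17) = mex{1,1,0} = 2
G(18) = mex{1,1,1} = 0
G(19) = mex{1,1,1} = 0
G(20) = mex{1,1,1} = 0
G(21) = mex{2,1,1} = 0
G(22) = mex{2,2,1} = 0
G(23) = mex{2,2,1} = 0
G(24) = mex{2,2,1} = 0
G(25) = mex{0,2,2} = 1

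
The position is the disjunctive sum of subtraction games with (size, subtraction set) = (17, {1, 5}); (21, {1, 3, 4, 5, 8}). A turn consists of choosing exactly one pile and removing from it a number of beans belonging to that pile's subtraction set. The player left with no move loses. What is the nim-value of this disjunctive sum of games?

0

Pile A, S = {1, 5}:
n :  0  1  2  3  4  5  6  7  8  9 10 11 12 13 14 15 16 17
G :  0  1  0  1  0  1  0  1  0  1  0  1  0  1  0  1  0  1
G_A(17) = 1.
Pile B, S = {1, 3, 4, 5, 8}:
G(0) = 0
G(1) = mex{0} = 1
G(2) = mex{1} = 0
G(3) = mex{0,0} = 1
G(4) = mex{1,1,0} = 2
G(5) = mex{2,0,1,0} = 3
G(6) = mex{3,1,0,1} = 2
G(7) = mex{2,2,1,0} = 3
G(8) = mex{3,3,2,1,0} = 4
G(9) = mex{4,2,3,2,1} = 0
G(10) = mex{0,3,2,3,0} = 1
G(11) = mex{1,4,3,2,1} = 0
G(12) = mex{0,0,4,3,2} = 1
G(13) = mex{1,1,0,4,3} = 2
G(14) = mex{2,0,1,0,2} = 3
G(15) = mex{3,1,0,1,3} = 2
G(16) = mex{2,2,1,0,4} = 3
G(17) = mex{3,3,2,1,0} = 4
G(18) = mex{4,2,3,2,1} = 0
G(19) = mex{0,3,2,3,0} = 1
G(20) = mex{1,4,3,2,1} = 0
G(21) = mex{0,0,4,3,2} = 1
G_B(21) = 1.
Combined Grundy value = 1 ⊕ 1 = 0.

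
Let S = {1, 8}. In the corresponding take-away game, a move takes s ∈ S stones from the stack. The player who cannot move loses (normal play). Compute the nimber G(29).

G(0) = 0
G(1) = mex{0} = 1
G(2) = mex{1} = 0
G(3) = mex{0} = 1
G(4) = mex{1} = 0
G(5) = mex{0} = 1
G(6) = mex{1} = 0
G(7) = mex{0} = 1
G(8) = mex{1,0} = 2
G(9) = mex{2,1} = 0
G(10) = mex{0,0} = 1
G(11) = mex{1,1} = 0
G(12) = mex{0,0} = 1
G(13) = mex{1,1} = 0
G(14) = mex{0,0} = 1
G(15) = mex{1,1} = 0
G(16) = mex{0,2} = 1
G(17) = mex{1,0} = 2
G(18) = mex{2,1} = 0
G(19) = mex{0,0} = 1
G(20) = mex{1,1} = 0
G(21) = mex{0,0} = 1
G(22) = mex{1,1} = 0
G(23) = mex{0,0} = 1
G(24) = mex{1,1} = 0
G(25) = mex{0,2} = 1
G(26) = mex{1,0} = 2
G(27) = mex{2,1} = 0
G(28) = mex{0,0} = 1
G(29) = mex{1,1} = 0

0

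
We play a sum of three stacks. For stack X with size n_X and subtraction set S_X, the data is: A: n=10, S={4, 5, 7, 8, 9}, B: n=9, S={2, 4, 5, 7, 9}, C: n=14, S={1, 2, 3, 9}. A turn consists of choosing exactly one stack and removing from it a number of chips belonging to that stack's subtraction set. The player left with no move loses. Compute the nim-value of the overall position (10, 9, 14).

Stack A, S = {4, 5, 7, 8, 9}:
n :  0  1  2  3  4  5  6  7  8  9 10
G :  0  0  0  0  1  1  1  1  2  2  2
G_A(10) = 2.
Stack B, S = {2, 4, 5, 7, 9}:
G(0) = 0
G(1) = mex{} = 0
G(2) = mex{0} = 1
G(3) = mex{0} = 1
G(4) = mex{1,0} = 2
G(5) = mex{1,0,0} = 2
G(6) = mex{2,1,0} = 3
G(7) = mex{2,1,1,0} = 3
G(8) = mex{3,2,1,0} = 4
G(9) = mex{3,2,2,1,0} = 4
G_B(9) = 4.
Stack C, S = {1, 2, 3, 9}:
n :  0  1  2  3  4  5  6  7  8  9 10 11 12 13 14
G :  0  1  2  3  0  1  2  3  0  1  2  3  0  1  2
G_C(14) = 2.
Combined Grundy value = 2 ⊕ 4 ⊕ 2 = 4.

4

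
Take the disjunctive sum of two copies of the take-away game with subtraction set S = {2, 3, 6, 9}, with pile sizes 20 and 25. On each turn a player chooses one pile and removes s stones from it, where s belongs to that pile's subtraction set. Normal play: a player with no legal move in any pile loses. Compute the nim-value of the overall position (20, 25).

All piles use S = {2, 3, 6, 9}:
G(0) = 0
G(1) = mex{} = 0
G(2) = mex{0} = 1
G(3) = mex{0,0} = 1
G(4) = mex{1,0} = 2
G(5) = mex{1,1} = 0
G(6) = mex{2,1,0} = 3
G(7) = mex{0,2,0} = 1
G(8) = mex{3,0,1} = 2
G(9) = mex{1,3,1,0} = 2
G(10) = mex{2,1,2,0} = 3
G(11) = mex{2,2,0,1} = 3
G(12) = mex{3,2,3,1} = 0
G(13) = mex{3,3,1,2} = 0
G(14) = mex{0,3,2,0} = 1
G(15) = mex{0,0,2,3} = 1
G(16) = mex{1,0,3,1} = 2
G(17) = mex{1,1,3,2} = 0
G(18) = mex{2,1,0,2} = 3
G(19) = mex{0,2,0,3} = 1
G(20) = mex{3,0,1,3} = 2
G(21) = mex{1,3,1,0} = 2
G(22) = mex{2,1,2,0} = 3
G(23) = mex{2,2,0,1} = 3
G(24) = mex{3,2,3,1} = 0
G(25) = mex{3,3,1,2} = 0
Pile A: G(20) = 2.
Pile B: G(25) = 0.
Combined Grundy value = 2 ⊕ 0 = 2.

2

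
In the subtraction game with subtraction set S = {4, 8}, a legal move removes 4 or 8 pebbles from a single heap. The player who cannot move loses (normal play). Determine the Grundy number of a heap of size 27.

G(0) = 0
G(1) = mex{} = 0
G(2) = mex{} = 0
G(3) = mex{} = 0
G(4) = mex{0} = 1
G(5) = mex{0} = 1
G(6) = mex{0} = 1
G(7) = mex{0} = 1
G(8) = mex{1,0} = 2
G(9) = mex{1,0} = 2
G(10) = mex{1,0} = 2
G(11) = mex{1,0} = 2
G(12) = mex{2,1} = 0
G(13) = mex{2,1} = 0
G(14) = mex{2,1} = 0
G(15) = mex{2,1} = 0
G(16) = mex{0,2} = 1
G(17) = mex{0,2} = 1
G(18) = mex{0,2} = 1
G(19) = mex{0,2} = 1
G(20) = mex{1,0} = 2
G(21) = mex{1,0} = 2
G(22) = mex{1,0} = 2
G(23) = mex{1,0} = 2
G(24) = mex{2,1} = 0
G(25) = mex{2,1} = 0
G(26) = mex{2,1} = 0
G(27) = mex{2,1} = 0

0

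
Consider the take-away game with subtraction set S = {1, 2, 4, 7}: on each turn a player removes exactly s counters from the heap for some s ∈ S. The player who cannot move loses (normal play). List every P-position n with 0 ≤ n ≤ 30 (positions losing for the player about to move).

G(0) = 0
G(1) = mex{0} = 1
G(2) = mex{1,0} = 2
G(3) = mex{2,1} = 0
G(4) = mex{0,2,0} = 1
G(5) = mex{1,0,1} = 2
G(6) = mex{2,1,2} = 0
G(7) = mex{0,2,0,0} = 1
G(8) = mex{1,0,1,1} = 2
G(9) = mex{2,1,2,2} = 0
G(10) = mex{0,2,0,0} = 1
G(11) = mex{1,0,1,1} = 2
G(12) = mex{2,1,2,2} = 0
G(13) = mex{0,2,0,0} = 1
G(14) = mex{1,0,1,1} = 2
G(15) = mex{2,1,2,2} = 0
G(16) = mex{0,2,0,0} = 1
G(17) = mex{1,0,1,1} = 2
G(18) = mex{2,1,2,2} = 0
G(19) = mex{0,2,0,0} = 1
G(20) = mex{1,0,1,1} = 2
G(21) = mex{2,1,2,2} = 0
G(22) = mex{0,2,0,0} = 1
G(23) = mex{1,0,1,1} = 2
G(24) = mex{2,1,2,2} = 0
G(25) = mex{0,2,0,0} = 1
G(26) = mex{1,0,1,1} = 2
G(27) = mex{2,1,2,2} = 0
G(28) = mex{0,2,0,0} = 1
G(29) = mex{1,0,1,1} = 2
G(30) = mex{2,1,2,2} = 0
P-positions are exactly the n with G(n) = 0.

0, 3, 6, 9, 12, 15, 18, 21, 24, 27, 30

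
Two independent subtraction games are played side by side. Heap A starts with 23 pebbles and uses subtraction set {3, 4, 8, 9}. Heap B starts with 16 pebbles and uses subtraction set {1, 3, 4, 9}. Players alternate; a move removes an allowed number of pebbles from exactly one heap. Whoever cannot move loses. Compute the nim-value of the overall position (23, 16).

1

Heap A, S = {3, 4, 8, 9}:
n :  0  1  2  3  4  5  6  7  8  9 10 11 12 13 14 15 16 17 18 19 20 21 22 23
G :  0  0  0  1  1  1  2  0  2  3  1  3  0  0  0  1  1  1  2  0  2  3  1  3
G_A(23) = 3.
Heap B, S = {1, 3, 4, 9}:
n :  0  1  2  3  4  5  6  7  8  9 10 11 12 13 14 15 16
G :  0  1  0  1  2  3  2  0  1  4  3  2  0  1  0  1  2
G_B(16) = 2.
Combined Grundy value = 3 ⊕ 2 = 1.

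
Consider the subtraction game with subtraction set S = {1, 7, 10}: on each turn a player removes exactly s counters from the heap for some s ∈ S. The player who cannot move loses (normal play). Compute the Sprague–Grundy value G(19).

G(0) = 0
G(1) = mex{0} = 1
G(2) = mex{1} = 0
G(3) = mex{0} = 1
G(4) = mex{1} = 0
G(5) = mex{0} = 1
G(6) = mex{1} = 0
G(7) = mex{0,0} = 1
G(8) = mex{1,1} = 0
G(9) = mex{0,0} = 1
G(10) = mex{1,1,0} = 2
G(11) = mex{2,0,1} = 3
G(12) = mex{3,1,0} = 2
G(13) = mex{2,0,1} = 3
G(14) = mex{3,1,0} = 2
G(15) = mex{2,0,1} = 3
G(16) = mex{3,1,0} = 2
G(17) = mex{2,2,1} = 0
G(18) = mex{0,3,0} = 1
G(19) = mex{1,2,1} = 0

0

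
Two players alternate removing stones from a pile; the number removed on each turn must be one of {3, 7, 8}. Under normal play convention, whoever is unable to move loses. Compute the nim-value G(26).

n :  0  1  2  3  4  5  6  7  8  9 10 11 12 13 14 15 16 17 18 19 20 21 22 23 24 25 26
G :  0  0  0  1  1  1  0  2  2  1  3  0  0  2  1  1  0  0  2  1  1  0  0  2  1  1  0

0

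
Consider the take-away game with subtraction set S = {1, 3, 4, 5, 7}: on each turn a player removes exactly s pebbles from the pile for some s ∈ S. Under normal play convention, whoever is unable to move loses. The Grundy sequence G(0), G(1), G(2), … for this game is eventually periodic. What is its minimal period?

8

n :  0  1  2  3  4  5  6  7  8  9 10 11 12 13 14 15 16 17
G :  0  1  0  1  2  3  2  3  0  1  0  1  2  3  2  3  0  1
G(n+8) = G(n) holds for n = 0,…,6 (a full window of length max(S) = 7), so the sequence is purely periodic with period 8.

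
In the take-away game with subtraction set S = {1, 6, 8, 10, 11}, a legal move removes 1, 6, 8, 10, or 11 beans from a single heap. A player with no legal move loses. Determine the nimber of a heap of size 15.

G(0) = 0
G(1) = mex{0} = 1
G(2) = mex{1} = 0
G(3) = mex{0} = 1
G(4) = mex{1} = 0
G(5) = mex{0} = 1
G(6) = mex{1,0} = 2
G(7) = mex{2,1} = 0
G(8) = mex{0,0,0} = 1
G(9) = mex{1,1,1} = 0
G(10) = mex{0,0,0,0} = 1
G(11) = mex{1,1,1,1,0} = 2
G(12) = mex{2,2,0,0,1} = 3
G(13) = mex{3,0,1,1,0} = 2
G(14) = mex{2,1,2,0,1} = 3
G(15) = mex{3,0,0,1,0} = 2

2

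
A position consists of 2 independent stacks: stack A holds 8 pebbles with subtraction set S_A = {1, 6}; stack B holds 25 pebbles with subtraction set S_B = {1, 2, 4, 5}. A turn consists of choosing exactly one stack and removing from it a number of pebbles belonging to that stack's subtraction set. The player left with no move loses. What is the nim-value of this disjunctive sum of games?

0

Stack A, S = {1, 6}:
n : 0 1 2 3 4 5 6 7 8
G : 0 1 0 1 0 1 2 0 1
G_A(8) = 1.
Stack B, S = {1, 2, 4, 5}:
G(0) = 0
G(1) = mex{0} = 1
G(2) = mex{1,0} = 2
G(3) = mex{2,1} = 0
G(4) = mex{0,2,0} = 1
G(5) = mex{1,0,1,0} = 2
G(6) = mex{2,1,2,1} = 0
G(7) = mex{0,2,0,2} = 1
G(8) = mex{1,0,1,0} = 2
G(9) = mex{2,1,2,1} = 0
G(10) = mex{0,2,0,2} = 1
G(11) = mex{1,0,1,0} = 2
G(12) = mex{2,1,2,1} = 0
G(13) = mex{0,2,0,2} = 1
G(14) = mex{1,0,1,0} = 2
G(15) = mex{2,1,2,1} = 0
G(16) = mex{0,2,0,2} = 1
G(17) = mex{1,0,1,0} = 2
G(18) = mex{2,1,2,1} = 0
G(19) = mex{0,2,0,2} = 1
G(20) = mex{1,0,1,0} = 2
G(21) = mex{2,1,2,1} = 0
G(22) = mex{0,2,0,2} = 1
G(23) = mex{1,0,1,0} = 2
G(24) = mex{2,1,2,1} = 0
G(25) = mex{0,2,0,2} = 1
G_B(25) = 1.
Combined Grundy value = 1 ⊕ 1 = 0.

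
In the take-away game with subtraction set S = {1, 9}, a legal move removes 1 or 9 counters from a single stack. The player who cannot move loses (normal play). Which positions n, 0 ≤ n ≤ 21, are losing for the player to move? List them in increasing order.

0, 2, 4, 6, 8, 10, 12, 14, 16, 18, 20

n :  0  1  2  3  4  5  6  7  8  9 10 11 12 13 14 15 16 17 18 19 20 21
G :  0  1  0  1  0  1  0  1  0  1  0  1  0  1  0  1  0  1  0  1  0  1
P-positions are exactly the n with G(n) = 0.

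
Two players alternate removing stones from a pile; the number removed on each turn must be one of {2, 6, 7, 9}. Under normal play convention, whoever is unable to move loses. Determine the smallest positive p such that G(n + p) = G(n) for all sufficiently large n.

n :  0  1  2  3  4  5  6  7  8  9 10 11 12 13 14 15 16 17 18 19 20 21 22 23 24 25 26 27 28 29 30 31
G :  0  0  1  1  0  0  1  1  2  2  3  3  2  2  3  0  0  1  1  0  0  1  1  2  2  3  3  2  2  3  0  0
G(n+15) = G(n) holds for n = 0,…,8 (a full window of length max(S) = 9), so the sequence is purely periodic with period 15.

15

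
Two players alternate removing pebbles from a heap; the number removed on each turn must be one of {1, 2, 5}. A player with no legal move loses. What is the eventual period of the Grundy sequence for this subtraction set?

3

n :  0  1  2  3  4  5  6  7  8  9 10 11 12 13 14
G :  0  1  2  0  1  2  0  1  2  0  1  2  0  1  2
G(n+3) = G(n) holds for n = 0,…,4 (a full window of length max(S) = 5), so the sequence is purely periodic with period 3.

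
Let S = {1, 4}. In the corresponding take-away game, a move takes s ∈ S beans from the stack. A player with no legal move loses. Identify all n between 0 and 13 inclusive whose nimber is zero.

0, 2, 5, 7, 10, 12

G(0) = 0
G(1) = mex{0} = 1
G(2) = mex{1} = 0
G(3) = mex{0} = 1
G(4) = mex{1,0} = 2
G(5) = mex{2,1} = 0
G(6) = mex{0,0} = 1
G(7) = mex{1,1} = 0
G(8) = mex{0,2} = 1
G(9) = mex{1,0} = 2
G(10) = mex{2,1} = 0
G(11) = mex{0,0} = 1
G(12) = mex{1,1} = 0
G(13) = mex{0,2} = 1
P-positions are exactly the n with G(n) = 0.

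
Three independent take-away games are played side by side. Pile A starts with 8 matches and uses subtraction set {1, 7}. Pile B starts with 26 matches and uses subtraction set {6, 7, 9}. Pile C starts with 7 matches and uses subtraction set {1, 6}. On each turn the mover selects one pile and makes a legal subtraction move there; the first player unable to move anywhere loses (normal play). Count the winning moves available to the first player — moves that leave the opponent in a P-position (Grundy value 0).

6

Pile A, S = {1, 7}:
G(0) = 0
G(1) = mex{0} = 1
G(2) = mex{1} = 0
G(3) = mex{0} = 1
G(4) = mex{1} = 0
G(5) = mex{0} = 1
G(6) = mex{1} = 0
G(7) = mex{0,0} = 1
G(8) = mex{1,1} = 0
G_A(8) = 0.
Pile B, S = {6, 7, 9}:
n :  0  1  2  3  4  5  6  7  8  9 10 11 12 13 14 15 16 17 18 19 20 21 22 23 24 25 26
G :  0  0  0  0  0  0  1  1  1  1  1  1  2  2  2  0  0  0  0  0  0  1  1  1  1  1  1
G_B(26) = 1.
Pile C, S = {1, 6}:
n : 0 1 2 3 4 5 6 7
G : 0 1 0 1 0 1 2 0
G_C(7) = 0.
Combined Grundy value = 0 ⊕ 1 ⊕ 0 = 1.
A winning move leaves total XOR = 0, i.e. changes one component's Grundy value g to g ⊕ X where X is the current total.
Pile A: need g' = 0⊕1 = 1. Options: 8−1→G=1, 8−7→G=1. Hits: 2.
Pile B: need g' = 1⊕1 = 0. Options: 26−6→G=0, 26−7→G=0, 26−9→G=0. Hits: 3.
Pile C: need g' = 0⊕1 = 1. Options: 7−1→G=2, 7−6→G=1. Hits: 1.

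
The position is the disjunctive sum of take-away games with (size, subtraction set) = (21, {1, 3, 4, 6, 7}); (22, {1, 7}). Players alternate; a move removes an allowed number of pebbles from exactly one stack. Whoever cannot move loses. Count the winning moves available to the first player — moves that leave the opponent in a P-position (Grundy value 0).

3

Stack A, S = {1, 3, 4, 6, 7}:
G(0) = 0
G(1) = mex{0} = 1
G(2) = mex{1} = 0
G(3) = mex{0,0} = 1
G(4) = mex{1,1,0} = 2
G(5) = mex{2,0,1} = 3
G(6) = mex{3,1,0,0} = 2
G(7) = mex{2,2,1,1,0} = 3
G(8) = mex{3,3,2,0,1} = 4
G(9) = mex{4,2,3,1,0} = 5
G(10) = mex{5,3,2,2,1} = 0
G(11) = mex{0,4,3,3,2} = 1
G(12) = mex{1,5,4,2,3} = 0
G(13) = mex{0,0,5,3,2} = 1
G(14) = mex{1,1,0,4,3} = 2
G(15) = mex{2,0,1,5,4} = 3
G(16) = mex{3,1,0,0,5} = 2
G(17) = mex{2,2,1,1,0} = 3
G(18) = mex{3,3,2,0,1} = 4
G(19) = mex{4,2,3,1,0} = 5
G(20) = mex{5,3,2,2,1} = 0
G(21) = mex{0,4,3,3,2} = 1
G_A(21) = 1.
Stack B, S = {1, 7}:
n :  0  1  2  3  4  5  6  7  8  9 10 11 12 13 14 15 16 17 18 19 20 21 22
G :  0  1  0  1  0  1  0  1  0  1  0  1  0  1  0  1  0  1  0  1  0  1  0
G_B(22) = 0.
Combined Grundy value = 1 ⊕ 0 = 1.
A winning move leaves total XOR = 0, i.e. changes one component's Grundy value g to g ⊕ X where X is the current total.
Stack A: need g' = 1⊕1 = 0. Options: 21−1→G=0, 21−3→G=4, 21−4→G=3, 21−6→G=3, 21−7→G=2. Hits: 1.
Stack B: need g' = 0⊕1 = 1. Options: 22−1→G=1, 22−7→G=1. Hits: 2.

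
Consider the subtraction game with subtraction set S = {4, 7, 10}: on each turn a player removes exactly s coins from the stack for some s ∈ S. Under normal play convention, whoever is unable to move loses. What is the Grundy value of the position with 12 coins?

3

n :  0  1  2  3  4  5  6  7  8  9 10 11 12
G :  0  0  0  0  1  1  1  1  2  2  2  2  3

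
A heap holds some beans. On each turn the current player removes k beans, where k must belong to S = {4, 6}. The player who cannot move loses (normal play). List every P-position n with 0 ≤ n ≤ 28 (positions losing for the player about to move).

0, 1, 2, 3, 10, 11, 12, 13, 20, 21, 22, 23

n :  0  1  2  3  4  5  6  7  8  9 10 11 12 13 14 15 16 17 18 19 20 21 22 23 24 25 26 27 28
G :  0  0  0  0  1  1  1  1  2  2  0  0  0  0  1  1  1  1  2  2  0  0  0  0  1  1  1  1  2
P-positions are exactly the n with G(n) = 0.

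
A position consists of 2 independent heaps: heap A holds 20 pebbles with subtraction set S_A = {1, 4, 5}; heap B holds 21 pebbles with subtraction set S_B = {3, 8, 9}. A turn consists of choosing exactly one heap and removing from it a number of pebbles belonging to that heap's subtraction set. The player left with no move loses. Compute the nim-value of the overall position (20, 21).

3

Heap A, S = {1, 4, 5}:
n :  0  1  2  3  4  5  6  7  8  9 10 11 12 13 14 15 16 17 18 19 20
G :  0  1  0  1  2  3  2  3  0  1  0  1  2  3  2  3  0  1  0  1  2
G_A(20) = 2.
Heap B, S = {3, 8, 9}:
n :  0  1  2  3  4  5  6  7  8  9 10 11 12 13 14 15 16 17 18 19 20 21
G :  0  0  0  1  1  1  0  0  2  1  1  3  0  0  2  1  1  0  0  0  1  1
G_B(21) = 1.
Combined Grundy value = 2 ⊕ 1 = 3.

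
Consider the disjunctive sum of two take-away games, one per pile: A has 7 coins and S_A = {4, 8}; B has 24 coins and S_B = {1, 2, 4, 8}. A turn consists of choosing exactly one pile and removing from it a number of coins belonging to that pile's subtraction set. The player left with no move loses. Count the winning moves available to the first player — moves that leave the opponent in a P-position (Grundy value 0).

3

Pile A, S = {4, 8}:
G(0) = 0
G(1) = mex{} = 0
G(2) = mex{} = 0
G(3) = mex{} = 0
G(4) = mex{0} = 1
G(5) = mex{0} = 1
G(6) = mex{0} = 1
G(7) = mex{0} = 1
G_A(7) = 1.
Pile B, S = {1, 2, 4, 8}:
n :  0  1  2  3  4  5  6  7  8  9 10 11 12 13 14 15 16 17 18 19 20 21 22 23 24
G :  0  1  2  0  1  2  0  1  2  0  1  2  0  1  2  0  1  2  0  1  2  0  1  2  0
G_B(24) = 0.
Combined Grundy value = 1 ⊕ 0 = 1.
A winning move leaves total XOR = 0, i.e. changes one component's Grundy value g to g ⊕ X where X is the current total.
Pile A: need g' = 1⊕1 = 0. Options: 7−4→G=0. Hits: 1.
Pile B: need g' = 0⊕1 = 1. Options: 24−1→G=2, 24−2→G=1, 24−4→G=2, 24−8→G=1. Hits: 2.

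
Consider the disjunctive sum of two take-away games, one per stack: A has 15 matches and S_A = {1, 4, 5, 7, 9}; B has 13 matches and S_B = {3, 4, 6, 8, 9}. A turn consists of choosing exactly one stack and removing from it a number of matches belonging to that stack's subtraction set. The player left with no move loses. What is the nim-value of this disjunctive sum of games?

Stack A, S = {1, 4, 5, 7, 9}:
n :  0  1  2  3  4  5  6  7  8  9 10 11 12 13 14 15
G :  0  1  0  1  2  3  2  3  0  1  0  1  2  3  2  3
G_A(15) = 3.
Stack B, S = {3, 4, 6, 8, 9}:
G(0) = 0
G(1) = mex{} = 0
G(2) = mex{} = 0
G(3) = mex{0} = 1
G(4) = mex{0,0} = 1
G(5) = mex{0,0} = 1
G(6) = mex{1,0,0} = 2
G(7) = mex{1,1,0} = 2
G(8) = mex{1,1,0,0} = 2
G(9) = mex{2,1,1,0,0} = 3
G(10) = mex{2,2,1,0,0} = 3
G(11) = mex{2,2,1,1,0} = 3
G(12) = mex{3,2,2,1,1} = 0
G(13) = mex{3,3,2,1,1} = 0
G_B(13) = 0.
Combined Grundy value = 3 ⊕ 0 = 3.

3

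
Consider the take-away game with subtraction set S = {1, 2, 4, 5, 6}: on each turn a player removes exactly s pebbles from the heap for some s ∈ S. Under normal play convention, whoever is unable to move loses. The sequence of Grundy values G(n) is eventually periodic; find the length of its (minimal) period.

G(0) = 0
G(1) = mex{0} = 1
G(2) = mex{1,0} = 2
G(3) = mex{2,1} = 0
G(4) = mex{0,2,0} = 1
G(5) = mex{1,0,1,0} = 2
G(6) = mex{2,1,2,1,0} = 3
G(7) = mex{3,2,0,2,1} = 4
G(8) = mex{4,3,1,0,2} = 5
G(9) = mex{5,4,2,1,0} = 3
G(10) = mex{3,5,3,2,1} = 0
G(11) = mex{0,3,4,3,2} = 1
G(12) = mex{1,0,5,4,3} = 2
G(13) = mex{2,1,3,5,4} = 0
G(14) = mex{0,2,0,3,5} = 1
G(15) = mex{1,0,1,0,3} = 2
G(16) = mex{2,1,2,1,0} = 3
G(17) = mex{3,2,0,2,1} = 4
G(18) = mex{4,3,1,0,2} = 5
G(19) = mex{5,4,2,1,0} = 3
G(20) = mex{3,5,3,2,1} = 0
G(21) = mex{0,3,4,3,2} = 1
G(n+10) = G(n) holds for n = 0,…,5 (a full window of length max(S) = 6), so the sequence is purely periodic with period 10.

10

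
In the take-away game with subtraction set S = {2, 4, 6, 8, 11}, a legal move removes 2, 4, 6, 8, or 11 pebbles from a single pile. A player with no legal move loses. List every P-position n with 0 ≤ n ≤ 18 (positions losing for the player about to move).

0, 1, 10, 13

G(0) = 0
G(1) = mex{} = 0
G(2) = mex{0} = 1
G(3) = mex{0} = 1
G(4) = mex{1,0} = 2
G(5) = mex{1,0} = 2
G(6) = mex{2,1,0} = 3
G(7) = mex{2,1,0} = 3
G(8) = mex{3,2,1,0} = 4
G(9) = mex{3,2,1,0} = 4
G(10) = mex{4,3,2,1} = 0
G(11) = mex{4,3,2,1,0} = 5
G(12) = mex{0,4,3,2,0} = 1
G(13) = mex{5,4,3,2,1} = 0
G(14) = mex{1,0,4,3,1} = 2
G(15) = mex{0,5,4,3,2} = 1
G(16) = mex{2,1,0,4,2} = 3
G(17) = mex{1,0,5,4,3} = 2
G(18) = mex{3,2,1,0,3} = 4
P-positions are exactly the n with G(n) = 0.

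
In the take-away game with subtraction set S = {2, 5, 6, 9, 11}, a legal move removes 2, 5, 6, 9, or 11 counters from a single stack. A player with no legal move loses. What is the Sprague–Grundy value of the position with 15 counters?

G(0) = 0
G(1) = mex{} = 0
G(2) = mex{0} = 1
G(3) = mex{0} = 1
G(4) = mex{1} = 0
G(5) = mex{1,0} = 2
G(6) = mex{0,0,0} = 1
G(7) = mex{2,1,0} = 3
G(8) = mex{1,1,1} = 0
G(9) = mex{3,0,1,0} = 2
G(10) = mex{0,2,0,0} = 1
G(11) = mex{2,1,2,1,0} = 3
G(12) = mex{1,3,1,1,0} = 2
G(13) = mex{3,0,3,0,1} = 2
G(14) = mex{2,2,0,2,1} = 3
G(15) = mex{2,1,2,1,0} = 3

3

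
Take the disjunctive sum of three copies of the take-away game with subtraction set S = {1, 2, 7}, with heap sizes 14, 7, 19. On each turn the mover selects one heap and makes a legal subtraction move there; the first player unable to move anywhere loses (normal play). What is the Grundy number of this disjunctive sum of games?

All heaps use S = {1, 2, 7}:
n :  0  1  2  3  4  5  6  7  8  9 10 11 12 13 14 15 16 17 18 19
G :  0  1  2  0  1  2  0  1  2  0  1  2  0  1  2  0  1  2  0  1
Heap A: G(14) = 2.
Heap B: G(7) = 1.
Heap C: G(19) = 1.
Combined Grundy value = 2 ⊕ 1 ⊕ 1 = 2.

2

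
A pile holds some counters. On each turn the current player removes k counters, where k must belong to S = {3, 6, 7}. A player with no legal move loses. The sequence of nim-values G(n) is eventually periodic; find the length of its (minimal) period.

n :  0  1  2  3  4  5  6  7  8  9 10 11 12 13 14 15 16 17 18 19 20 21
G :  0  0  0  1  1  1  2  2  2  3  0  0  0  1  1  1  2  2  2  3  0  0
G(n+10) = G(n) holds for n = 0,…,6 (a full window of length max(S) = 7), so the sequence is purely periodic with period 10.

10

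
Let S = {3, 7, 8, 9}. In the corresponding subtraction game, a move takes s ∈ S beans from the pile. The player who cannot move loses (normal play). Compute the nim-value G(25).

G(0) = 0
G(1) = mex{} = 0
G(2) = mex{} = 0
G(3) = mex{0} = 1
G(4) = mex{0} = 1
G(5) = mex{0} = 1
G(6) = mex{1} = 0
G(7) = mex{1,0} = 2
G(8) = mex{1,0,0} = 2
G(9) = mex{0,0,0,0} = 1
G(10) = mex{2,1,0,0} = 3
G(11) = mex{2,1,1,0} = 3
G(12) = mex{1,1,1,1} = 0
G(13) = mex{3,0,1,1} = 2
G(14) = mex{3,2,0,1} = 4
G(15) = mex{0,2,2,0} = 1
G(16) = mex{2,1,2,2} = 0
G(17) = mex{4,3,1,2} = 0
G(18) = mex{1,3,3,1} = 0
G(19) = mex{0,0,3,3} = 1
G(20) = mex{0,2,0,3} = 1
G(21) = mex{0,4,2,0} = 1
G(22) = mex{1,1,4,2} = 0
G(23) = mex{1,0,1,4} = 2
G(24) = mex{1,0,0,1} = 2
G(25) = mex{0,0,0,0} = 1

1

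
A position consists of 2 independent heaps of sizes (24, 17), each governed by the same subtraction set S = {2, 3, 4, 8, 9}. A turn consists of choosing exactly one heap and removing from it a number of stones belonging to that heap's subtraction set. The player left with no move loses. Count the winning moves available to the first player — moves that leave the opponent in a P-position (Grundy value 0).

All heaps use S = {2, 3, 4, 8, 9}:
n :  0  1  2  3  4  5  6  7  8  9 10 11 12 13 14 15 16 17 18 19 20 21 22 23 24
G :  0  0  1  1  2  2  0  0  1  1  2  2  0  0  1  1  2  2  0  0  1  1  2  2  0
Heap A: G(24) = 0.
Heap B: G(17) = 2.
Combined Grundy value = 0 ⊕ 2 = 2.
A winning move leaves total XOR = 0, i.e. changes one component's Grundy value g to g ⊕ X where X is the current total.
Heap A: need g' = 0⊕2 = 2. Options: 24−2→G=2, 24−3→G=1, 24−4→G=1, 24−8→G=2, 24−9→G=1. Hits: 2.
Heap B: need g' = 2⊕2 = 0. Options: 17−2→G=1, 17−3→G=1, 17−4→G=0, 17−8→G=1, 17−9→G=1. Hits: 1.

3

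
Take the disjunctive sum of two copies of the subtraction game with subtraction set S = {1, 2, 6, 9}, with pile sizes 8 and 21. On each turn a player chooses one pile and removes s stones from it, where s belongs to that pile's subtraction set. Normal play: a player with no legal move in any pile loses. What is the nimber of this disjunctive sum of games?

All piles use S = {1, 2, 6, 9}:
n :  0  1  2  3  4  5  6  7  8  9 10 11 12 13 14 15 16 17 18 19 20 21
G :  0  1  2  0  1  2  3  0  1  2  0  1  2  3  0  1  2  0  1  2  3  0
Pile A: G(8) = 1.
Pile B: G(21) = 0.
Combined Grundy value = 1 ⊕ 0 = 1.

1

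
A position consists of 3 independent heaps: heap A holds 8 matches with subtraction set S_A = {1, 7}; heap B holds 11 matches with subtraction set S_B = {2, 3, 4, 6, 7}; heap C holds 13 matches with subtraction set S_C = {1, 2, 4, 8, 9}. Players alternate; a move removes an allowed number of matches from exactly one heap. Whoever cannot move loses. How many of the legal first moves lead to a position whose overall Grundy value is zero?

4

Heap A, S = {1, 7}:
G(0) = 0
G(1) = mex{0} = 1
G(2) = mex{1} = 0
G(3) = mex{0} = 1
G(4) = mex{1} = 0
G(5) = mex{0} = 1
G(6) = mex{1} = 0
G(7) = mex{0,0} = 1
G(8) = mex{1,1} = 0
G_A(8) = 0.
Heap B, S = {2, 3, 4, 6, 7}:
G(0) = 0
G(1) = mex{} = 0
G(2) = mex{0} = 1
G(3) = mex{0,0} = 1
G(4) = mex{1,0,0} = 2
G(5) = mex{1,1,0} = 2
G(6) = mex{2,1,1,0} = 3
G(7) = mex{2,2,1,0,0} = 3
G(8) = mex{3,2,2,1,0} = 4
G(9) = mex{3,3,2,1,1} = 0
G(10) = mex{4,3,3,2,1} = 0
G(11) = mex{0,4,3,2,2} = 1
G_B(11) = 1.
Heap C, S = {1, 2, 4, 8, 9}:
n :  0  1  2  3  4  5  6  7  8  9 10 11 12 13
G :  0  1  2  0  1  2  0  1  2  3  4  5  3  0
G_C(13) = 0.
Combined Grundy value = 0 ⊕ 1 ⊕ 0 = 1.
A winning move leaves total XOR = 0, i.e. changes one component's Grundy value g to g ⊕ X where X is the current total.
Heap A: need g' = 0⊕1 = 1. Options: 8−1→G=1, 8−7→G=1. Hits: 2.
Heap B: need g' = 1⊕1 = 0. Options: 11−2→G=0, 11−3→G=4, 11−4→G=3, 11−6→G=2, 11−7→G=2. Hits: 1.
Heap C: need g' = 0⊕1 = 1. Options: 13−1→G=3, 13−2→G=5, 13−4→G=3, 13−8→G=2, 13−9→G=1. Hits: 1.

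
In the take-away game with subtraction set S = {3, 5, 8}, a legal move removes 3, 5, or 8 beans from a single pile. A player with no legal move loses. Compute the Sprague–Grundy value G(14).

1

n :  0  1  2  3  4  5  6  7  8  9 10 11 12 13 14
G :  0  0  0  1  1  1  2  2  2  3  3  0  0  0  1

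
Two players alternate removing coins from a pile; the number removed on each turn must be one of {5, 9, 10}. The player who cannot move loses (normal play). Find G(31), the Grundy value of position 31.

0

G(0) = 0
G(1) = mex{} = 0
G(2) = mex{} = 0
G(3) = mex{} = 0
G(4) = mex{} = 0
G(5) = mex{0} = 1
G(6) = mex{0} = 1
G(7) = mex{0} = 1
G(8) = mex{0} = 1
G(9) = mex{0,0} = 1
G(10) = mex{1,0,0} = 2
G(11) = mex{1,0,0} = 2
G(12) = mex{1,0,0} = 2
G(13) = mex{1,0,0} = 2
G(14) = mex{1,1,0} = 2
G(15) = mex{2,1,1} = 0
G(16) = mex{2,1,1} = 0
G(17) = mex{2,1,1} = 0
G(18) = mex{2,1,1} = 0
G(19) = mex{2,2,1} = 0
G(20) = mex{0,2,2} = 1
G(21) = mex{0,2,2} = 1
G(22) = mex{0,2,2} = 1
G(23) = mex{0,2,2} = 1
G(24) = mex{0,0,2} = 1
G(25) = mex{1,0,0} = 2
G(26) = mex{1,0,0} = 2
G(27) = mex{1,0,0} = 2
G(28) = mex{1,0,0} = 2
G(29) = mex{1,1,0} = 2
G(30) = mex{2,1,1} = 0
G(31) = mex{2,1,1} = 0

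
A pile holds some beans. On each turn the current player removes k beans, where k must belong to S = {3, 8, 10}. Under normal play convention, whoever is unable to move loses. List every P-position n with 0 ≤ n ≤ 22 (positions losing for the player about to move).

0, 1, 2, 6, 7, 13, 18, 19, 20

G(0) = 0
G(1) = mex{} = 0
G(2) = mex{} = 0
G(3) = mex{0} = 1
G(4) = mex{0} = 1
G(5) = mex{0} = 1
G(6) = mex{1} = 0
G(7) = mex{1} = 0
G(8) = mex{1,0} = 2
G(9) = mex{0,0} = 1
G(10) = mex{0,0,0} = 1
G(11) = mex{2,1,0} = 3
G(12) = mex{1,1,0} = 2
G(13) = mex{1,1,1} = 0
G(14) = mex{3,0,1} = 2
G(15) = mex{2,0,1} = 3
G(16) = mex{0,2,0} = 1
G(17) = mex{2,1,0} = 3
G(18) = mex{3,1,2} = 0
G(19) = mex{1,3,1} = 0
G(20) = mex{3,2,1} = 0
G(21) = mex{0,0,3} = 1
G(22) = mex{0,2,2} = 1
P-positions are exactly the n with G(n) = 0.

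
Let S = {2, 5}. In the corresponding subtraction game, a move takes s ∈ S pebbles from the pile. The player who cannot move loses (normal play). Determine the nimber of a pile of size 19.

n :  0  1  2  3  4  5  6  7  8  9 10 11 12 13 14 15 16 17 18 19
G :  0  0  1  1  0  2  1  0  0  1  1  0  2  1  0  0  1  1  0  2

2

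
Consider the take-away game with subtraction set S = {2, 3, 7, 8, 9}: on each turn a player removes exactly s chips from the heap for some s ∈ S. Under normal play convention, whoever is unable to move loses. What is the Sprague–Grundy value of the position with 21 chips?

n :  0  1  2  3  4  5  6  7  8  9 10 11 12 13 14 15 16 17 18 19 20 21
G :  0  0  1  1  2  0  0  1  1  2  2  0  3  1  2  2  0  0  1  1  2  0

0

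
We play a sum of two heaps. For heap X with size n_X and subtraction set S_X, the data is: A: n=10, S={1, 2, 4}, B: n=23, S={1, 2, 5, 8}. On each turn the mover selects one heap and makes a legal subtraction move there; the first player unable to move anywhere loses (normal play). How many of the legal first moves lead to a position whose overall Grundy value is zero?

2

Heap A, S = {1, 2, 4}:
G(0) = 0
G(1) = mex{0} = 1
G(2) = mex{1,0} = 2
G(3) = mex{2,1} = 0
G(4) = mex{0,2,0} = 1
G(5) = mex{1,0,1} = 2
G(6) = mex{2,1,2} = 0
G(7) = mex{0,2,0} = 1
G(8) = mex{1,0,1} = 2
G(9) = mex{2,1,2} = 0
G(10) = mex{0,2,0} = 1
G_A(10) = 1.
Heap B, S = {1, 2, 5, 8}:
n :  0  1  2  3  4  5  6  7  8  9 10 11 12 13 14 15 16 17 18 19 20 21 22 23
G :  0  1  2  0  1  2  0  1  2  0  1  2  0  1  2  0  1  2  0  1  2  0  1  2
G_B(23) = 2.
Combined Grundy value = 1 ⊕ 2 = 3.
A winning move leaves total XOR = 0, i.e. changes one component's Grundy value g to g ⊕ X where X is the current total.
Heap A: need g' = 1⊕3 = 2. Options: 10−1→G=0, 10−2→G=2, 10−4→G=0. Hits: 1.
Heap B: need g' = 2⊕3 = 1. Options: 23−1→G=1, 23−2→G=0, 23−5→G=0, 23−8→G=0. Hits: 1.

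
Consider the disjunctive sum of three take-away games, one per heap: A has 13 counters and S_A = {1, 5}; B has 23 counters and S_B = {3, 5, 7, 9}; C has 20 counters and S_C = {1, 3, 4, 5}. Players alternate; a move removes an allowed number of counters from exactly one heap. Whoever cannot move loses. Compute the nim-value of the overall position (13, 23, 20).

0

Heap A, S = {1, 5}:
n :  0  1  2  3  4  5  6  7  8  9 10 11 12 13
G :  0  1  0  1  0  1  0  1  0  1  0  1  0  1
G_A(13) = 1.
Heap B, S = {3, 5, 7, 9}:
G(0) = 0
G(1) = mex{} = 0
G(2) = mex{} = 0
G(3) = mex{0} = 1
G(4) = mex{0} = 1
G(5) = mex{0,0} = 1
G(6) = mex{1,0} = 2
G(7) = mex{1,0,0} = 2
G(8) = mex{1,1,0} = 2
G(9) = mex{2,1,0,0} = 3
G(10) = mex{2,1,1,0} = 3
G(11) = mex{2,2,1,0} = 3
G(12) = mex{3,2,1,1} = 0
G(13) = mex{3,2,2,1} = 0
G(14) = mex{3,3,2,1} = 0
G(15) = mex{0,3,2,2} = 1
G(16) = mex{0,3,3,2} = 1
G(17) = mex{0,0,3,2} = 1
G(18) = mex{1,0,3,3} = 2
G(19) = mex{1,0,0,3} = 2
G(20) = mex{1,1,0,3} = 2
G(21) = mex{2,1,0,0} = 3
G(22) = mex{2,1,1,0} = 3
G(23) = mex{2,2,1,0} = 3
G_B(23) = 3.
Heap C, S = {1, 3, 4, 5}:
G(0) = 0
G(1) = mex{0} = 1
G(2) = mex{1} = 0
G(3) = mex{0,0} = 1
G(4) = mex{1,1,0} = 2
G(5) = mex{2,0,1,0} = 3
G(6) = mex{3,1,0,1} = 2
G(7) = mex{2,2,1,0} = 3
G(8) = mex{3,3,2,1} = 0
G(9) = mex{0,2,3,2} = 1
G(10) = mex{1,3,2,3} = 0
G(11) = mex{0,0,3,2} = 1
G(12) = mex{1,1,0,3} = 2
G(13) = mex{2,0,1,0} = 3
G(14) = mex{3,1,0,1} = 2
G(15) = mex{2,2,1,0} = 3
G(16) = mex{3,3,2,1} = 0
G(17) = mex{0,2,3,2} = 1
G(18) = mex{1,3,2,3} = 0
G(19) = mex{0,0,3,2} = 1
G(20) = mex{1,1,0,3} = 2
G_C(20) = 2.
Combined Grundy value = 1 ⊕ 3 ⊕ 2 = 0.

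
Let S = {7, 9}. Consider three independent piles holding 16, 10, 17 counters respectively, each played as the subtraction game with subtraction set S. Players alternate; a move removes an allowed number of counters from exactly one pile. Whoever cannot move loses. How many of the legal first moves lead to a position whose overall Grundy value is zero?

6

All piles use S = {7, 9}:
G(0) = 0
G(1) = mex{} = 0
G(2) = mex{} = 0
G(3) = mex{} = 0
G(4) = mex{} = 0
G(5) = mex{} = 0
G(6) = mex{} = 0
G(7) = mex{0} = 1
G(8) = mex{0} = 1
G(9) = mex{0,0} = 1
G(10) = mex{0,0} = 1
G(11) = mex{0,0} = 1
G(12) = mex{0,0} = 1
G(13) = mex{0,0} = 1
G(14) = mex{1,0} = 2
G(15) = mex{1,0} = 2
G(16) = mex{1,1} = 0
G(17) = mex{1,1} = 0
Pile A: G(16) = 0.
Pile B: G(10) = 1.
Pile C: G(17) = 0.
Combined Grundy value = 0 ⊕ 1 ⊕ 0 = 1.
A winning move leaves total XOR = 0, i.e. changes one component's Grundy value g to g ⊕ X where X is the current total.
Pile A: need g' = 0⊕1 = 1. Options: 16−7→G=1, 16−9→G=1. Hits: 2.
Pile B: need g' = 1⊕1 = 0. Options: 10−7→G=0, 10−9→G=0. Hits: 2.
Pile C: need g' = 0⊕1 = 1. Options: 17−7→G=1, 17−9→G=1. Hits: 2.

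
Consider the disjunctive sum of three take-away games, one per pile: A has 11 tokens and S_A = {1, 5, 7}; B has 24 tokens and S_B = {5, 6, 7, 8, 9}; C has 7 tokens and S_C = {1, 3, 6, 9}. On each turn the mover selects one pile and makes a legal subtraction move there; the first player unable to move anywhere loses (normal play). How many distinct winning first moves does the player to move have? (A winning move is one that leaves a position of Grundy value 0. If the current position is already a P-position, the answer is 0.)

Pile A, S = {1, 5, 7}:
n :  0  1  2  3  4  5  6  7  8  9 10 11
G :  0  1  0  1  0  1  0  1  0  1  0  1
G_A(11) = 1.
Pile B, S = {5, 6, 7, 8, 9}:
n :  0  1  2  3  4  5  6  7  8  9 10 11 12 13 14 15 16 17 18 19 20 21 22 23 24
G :  0  0  0  0  0  1  1  1  1  1  2  2  2  2  0  0  0  0  0  1  1  1  1  1  2
G_B(24) = 2.
Pile C, S = {1, 3, 6, 9}:
n : 0 1 2 3 4 5 6 7
G : 0 1 0 1 0 1 2 3
G_C(7) = 3.
Combined Grundy value = 1 ⊕ 2 ⊕ 3 = 0.
A winning move leaves total XOR = 0, i.e. changes one component's Grundy value g to g ⊕ X where X is the current total.
Pile A: target g' = 1⊕0 = 1, but every legal move changes the Grundy value (mex property), so 0 moves.
Pile B: target g' = 2⊕0 = 2, but every legal move changes the Grundy value (mex property), so 0 moves.
Pile C: target g' = 3⊕0 = 3, but every legal move changes the Grundy value (mex property), so 0 moves.

0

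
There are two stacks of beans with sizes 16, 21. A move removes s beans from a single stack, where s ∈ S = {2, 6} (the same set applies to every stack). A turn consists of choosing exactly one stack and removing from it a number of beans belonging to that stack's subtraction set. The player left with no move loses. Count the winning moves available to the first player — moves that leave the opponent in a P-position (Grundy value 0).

0

All stacks use S = {2, 6}:
G(0) = 0
G(1) = mex{} = 0
G(2) = mex{0} = 1
G(3) = mex{0} = 1
G(4) = mex{1} = 0
G(5) = mex{1} = 0
G(6) = mex{0,0} = 1
G(7) = mex{0,0} = 1
G(8) = mex{1,1} = 0
G(9) = mex{1,1} = 0
G(10) = mex{0,0} = 1
G(11) = mex{0,0} = 1
G(12) = mex{1,1} = 0
G(13) = mex{1,1} = 0
G(14) = mex{0,0} = 1
G(15) = mex{0,0} = 1
G(16) = mex{1,1} = 0
G(17) = mex{1,1} = 0
G(18) = mex{0,0} = 1
G(19) = mex{0,0} = 1
G(20) = mex{1,1} = 0
G(21) = mex{1,1} = 0
Stack A: G(16) = 0.
Stack B: G(21) = 0.
Combined Grundy value = 0 ⊕ 0 = 0.
A winning move leaves total XOR = 0, i.e. changes one component's Grundy value g to g ⊕ X where X is the current total.
Stack A: target g' = 0⊕0 = 0, but every legal move changes the Grundy value (mex property), so 0 moves.
Stack B: target g' = 0⊕0 = 0, but every legal move changes the Grundy value (mex property), so 0 moves.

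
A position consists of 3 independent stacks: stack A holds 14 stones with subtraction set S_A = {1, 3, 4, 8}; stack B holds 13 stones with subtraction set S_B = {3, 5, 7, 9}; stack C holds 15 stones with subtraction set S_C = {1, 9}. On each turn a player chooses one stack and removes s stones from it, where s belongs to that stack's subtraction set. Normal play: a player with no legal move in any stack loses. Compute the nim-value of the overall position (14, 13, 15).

Stack A, S = {1, 3, 4, 8}:
G(0) = 0
G(1) = mex{0} = 1
G(2) = mex{1} = 0
G(3) = mex{0,0} = 1
G(4) = mex{1,1,0} = 2
G(5) = mex{2,0,1} = 3
G(6) = mex{3,1,0} = 2
G(7) = mex{2,2,1} = 0
G(8) = mex{0,3,2,0} = 1
G(9) = mex{1,2,3,1} = 0
G(10) = mex{0,0,2,0} = 1
G(11) = mex{1,1,0,1} = 2
G(12) = mex{2,0,1,2} = 3
G(13) = mex{3,1,0,3} = 2
G(14) = mex{2,2,1,2} = 0
G_A(14) = 0.
Stack B, S = {3, 5, 7, 9}:
G(0) = 0
G(1) = mex{} = 0
G(2) = mex{} = 0
G(3) = mex{0} = 1
G(4) = mex{0} = 1
G(5) = mex{0,0} = 1
G(6) = mex{1,0} = 2
G(7) = mex{1,0,0} = 2
G(8) = mex{1,1,0} = 2
G(9) = mex{2,1,0,0} = 3
G(10) = mex{2,1,1,0} = 3
G(11) = mex{2,2,1,0} = 3
G(12) = mex{3,2,1,1} = 0
G(13) = mex{3,2,2,1} = 0
G_B(13) = 0.
Stack C, S = {1, 9}:
n :  0  1  2  3  4  5  6  7  8  9 10 11 12 13 14 15
G :  0  1  0  1  0  1  0  1  0  1  0  1  0  1  0  1
G_C(15) = 1.
Combined Grundy value = 0 ⊕ 0 ⊕ 1 = 1.

1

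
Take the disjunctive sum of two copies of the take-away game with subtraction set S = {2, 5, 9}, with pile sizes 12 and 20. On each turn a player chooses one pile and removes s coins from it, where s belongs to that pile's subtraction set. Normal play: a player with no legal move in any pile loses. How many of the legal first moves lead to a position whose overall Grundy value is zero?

2

All piles use S = {2, 5, 9}:
G(0) = 0
G(1) = mex{} = 0
G(2) = mex{0} = 1
G(3) = mex{0} = 1
G(4) = mex{1} = 0
G(5) = mex{1,0} = 2
G(6) = mex{0,0} = 1
G(7) = mex{2,1} = 0
G(8) = mex{1,1} = 0
G(9) = mex{0,0,0} = 1
G(10) = mex{0,2,0} = 1
G(11) = mex{1,1,1} = 0
G(12) = mex{1,0,1} = 2
G(13) = mex{0,0,0} = 1
G(14) = mex{2,1,2} = 0
G(15) = mex{1,1,1} = 0
G(16) = mex{0,0,0} = 1
G(17) = mex{0,2,0} = 1
G(18) = mex{1,1,1} = 0
G(19) = mex{1,0,1} = 2
G(20) = mex{0,0,0} = 1
Pile A: G(12) = 2.
Pile B: G(20) = 1.
Combined Grundy value = 2 ⊕ 1 = 3.
A winning move leaves total XOR = 0, i.e. changes one component's Grundy value g to g ⊕ X where X is the current total.
Pile A: need g' = 2⊕3 = 1. Options: 12−2→G=1, 12−5→G=0, 12−9→G=1. Hits: 2.
Pile B: need g' = 1⊕3 = 2. Options: 20−2→G=0, 20−5→G=0, 20−9→G=0. Hits: 0.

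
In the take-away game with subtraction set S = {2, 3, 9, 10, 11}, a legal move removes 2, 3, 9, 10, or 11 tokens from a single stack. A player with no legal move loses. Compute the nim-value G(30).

2

n :  0  1  2  3  4  5  6  7  8  9 10 11 12 13 14 15 16 17 18 19 20 21 22 23 24 25 26 27 28 29 30
G :  0  0  1  1  2  0  0  1  1  2  2  3  3  0  4  1  2  2  0  0  1  1  2  2  3  0  0  1  1  2  2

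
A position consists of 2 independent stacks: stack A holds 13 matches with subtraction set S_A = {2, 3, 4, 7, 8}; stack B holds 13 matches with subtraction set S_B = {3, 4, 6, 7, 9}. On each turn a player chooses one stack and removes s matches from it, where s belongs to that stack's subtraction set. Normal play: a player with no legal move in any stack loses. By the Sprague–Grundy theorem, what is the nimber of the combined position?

Stack A, S = {2, 3, 4, 7, 8}:
n :  0  1  2  3  4  5  6  7  8  9 10 11 12 13
G :  0  0  1  1  2  2  0  3  1  4  2  0  0  1
G_A(13) = 1.
Stack B, S = {3, 4, 6, 7, 9}:
n :  0  1  2  3  4  5  6  7  8  9 10 11 12 13
G :  0  0  0  1  1  1  2  2  2  3  3  3  0  0
G_B(13) = 0.
Combined Grundy value = 1 ⊕ 0 = 1.

1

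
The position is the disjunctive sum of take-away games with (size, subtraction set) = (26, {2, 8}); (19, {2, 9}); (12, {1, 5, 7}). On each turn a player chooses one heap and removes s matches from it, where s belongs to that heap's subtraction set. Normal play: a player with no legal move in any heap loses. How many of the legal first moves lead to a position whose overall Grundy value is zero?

Heap A, S = {2, 8}:
n :  0  1  2  3  4  5  6  7  8  9 10 11 12 13 14 15 16 17 18 19 20 21 22 23 24 25 26
G :  0  0  1  1  0  0  1  1  2  2  0  0  1  1  0  0  1  1  2  2  0  0  1  1  0  0  1
G_A(26) = 1.
Heap B, S = {2, 9}:
G(0) = 0
G(1) = mex{} = 0
G(2) = mex{0} = 1
G(3) = mex{0} = 1
G(4) = mex{1} = 0
G(5) = mex{1} = 0
G(6) = mex{0} = 1
G(7) = mex{0} = 1
G(8) = mex{1} = 0
G(9) = mex{1,0} = 2
G(10) = mex{0,0} = 1
G(11) = mex{2,1} = 0
G(12) = mex{1,1} = 0
G(13) = mex{0,0} = 1
G(14) = mex{0,0} = 1
G(15) = mex{1,1} = 0
G(16) = mex{1,1} = 0
G(17) = mex{0,0} = 1
G(18) = mex{0,2} = 1
G(19) = mex{1,1} = 0
G_B(19) = 0.
Heap C, S = {1, 5, 7}:
G(0) = 0
G(1) = mex{0} = 1
G(2) = mex{1} = 0
G(3) = mex{0} = 1
G(4) = mex{1} = 0
G(5) = mex{0,0} = 1
G(6) = mex{1,1} = 0
G(7) = mex{0,0,0} = 1
G(8) = mex{1,1,1} = 0
G(9) = mex{0,0,0} = 1
G(10) = mex{1,1,1} = 0
G(11) = mex{0,0,0} = 1
G(12) = mex{1,1,1} = 0
G_C(12) = 0.
Combined Grundy value = 1 ⊕ 0 ⊕ 0 = 1.
A winning move leaves total XOR = 0, i.e. changes one component's Grundy value g to g ⊕ X where X is the current total.
Heap A: need g' = 1⊕1 = 0. Options: 26−2→G=0, 26−8→G=2. Hits: 1.
Heap B: need g' = 0⊕1 = 1. Options: 19−2→G=1, 19−9→G=1. Hits: 2.
Heap C: need g' = 0⊕1 = 1. Options: 12−1→G=1, 12−5→G=1, 12−7→G=1. Hits: 3.

6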